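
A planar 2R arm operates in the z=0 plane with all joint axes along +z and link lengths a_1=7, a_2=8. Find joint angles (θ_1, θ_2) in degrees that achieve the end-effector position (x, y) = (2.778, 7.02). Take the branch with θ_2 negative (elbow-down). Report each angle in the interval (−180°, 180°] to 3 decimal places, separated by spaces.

134.998 -120.001

cos θ_2 = (56.9977−7²−8²)/(2·7·8) = -0.5000; θ_2 = -120.0014° (elbow-down)
β = atan2(7.0200,2.7780) = 68.4100°; ψ = atan2(-6.9281,2.9998) = -66.5876°
θ_1 = β − ψ = 134.9976°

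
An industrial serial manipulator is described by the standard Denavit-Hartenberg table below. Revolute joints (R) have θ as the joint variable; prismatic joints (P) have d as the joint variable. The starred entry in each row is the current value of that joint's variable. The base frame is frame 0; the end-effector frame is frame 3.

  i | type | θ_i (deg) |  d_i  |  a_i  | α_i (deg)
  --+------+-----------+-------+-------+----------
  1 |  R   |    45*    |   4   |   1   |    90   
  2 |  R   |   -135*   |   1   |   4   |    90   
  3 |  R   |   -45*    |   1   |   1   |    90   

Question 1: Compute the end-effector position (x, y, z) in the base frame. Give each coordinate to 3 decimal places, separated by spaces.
-1.939 -2.354 1.379

after link 1: o_1 = (0.7071, 0.7071, 4.0000)
after link 2: o_2 = (-0.5858, -2.0000, 1.1716)
after link 3: o_3 = (-1.9393, -2.3536, 1.3787)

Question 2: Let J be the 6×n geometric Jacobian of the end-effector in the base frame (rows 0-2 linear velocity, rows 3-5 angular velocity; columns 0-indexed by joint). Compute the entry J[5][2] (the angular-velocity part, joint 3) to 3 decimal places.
0.707

axis z_2 = (-0.5000,-0.5000,0.7071); lever o_n−o_2 = (-1.3536,-0.3536,0.2071)
cross product → J_v[:, 2] = (0.1464,-0.8536,-0.5000)
J_ω[:, 2] = z_2
entry J[5][2] = 0.7071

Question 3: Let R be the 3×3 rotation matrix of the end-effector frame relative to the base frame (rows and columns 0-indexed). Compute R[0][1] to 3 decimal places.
-0.500

End-effector y-axis (col 1 of R) = (-0.5000,-0.5000,0.7071)
R[0][1] = -0.5000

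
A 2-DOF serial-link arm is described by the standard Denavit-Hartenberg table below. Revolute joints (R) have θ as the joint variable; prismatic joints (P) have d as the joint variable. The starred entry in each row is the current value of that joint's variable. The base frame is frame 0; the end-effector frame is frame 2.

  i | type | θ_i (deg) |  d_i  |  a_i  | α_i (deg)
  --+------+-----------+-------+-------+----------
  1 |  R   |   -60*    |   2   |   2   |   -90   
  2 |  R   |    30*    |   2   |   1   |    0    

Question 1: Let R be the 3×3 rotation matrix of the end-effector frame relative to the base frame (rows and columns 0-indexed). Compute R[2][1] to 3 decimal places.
End-effector y-axis (col 1 of R) = (-0.2500,0.4330,-0.8660)
R[2][1] = -0.8660

-0.866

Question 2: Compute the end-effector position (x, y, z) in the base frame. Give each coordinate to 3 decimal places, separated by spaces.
after link 1: o_1 = (1.0000, -1.7321, 2.0000)
after link 2: o_2 = (3.1651, -1.4821, 1.5000)

3.165 -1.482 1.500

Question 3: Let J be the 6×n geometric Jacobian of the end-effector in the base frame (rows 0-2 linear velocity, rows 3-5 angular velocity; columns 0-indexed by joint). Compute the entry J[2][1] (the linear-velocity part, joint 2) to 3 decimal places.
-0.866

axis z_1 = (0.8660,0.5000,0.0000); lever o_n−o_1 = (2.1651,0.2500,-0.5000)
cross product → J_v[:, 1] = (-0.2500,0.4330,-0.8660)
J_ω[:, 1] = z_1
entry J[2][1] = -0.8660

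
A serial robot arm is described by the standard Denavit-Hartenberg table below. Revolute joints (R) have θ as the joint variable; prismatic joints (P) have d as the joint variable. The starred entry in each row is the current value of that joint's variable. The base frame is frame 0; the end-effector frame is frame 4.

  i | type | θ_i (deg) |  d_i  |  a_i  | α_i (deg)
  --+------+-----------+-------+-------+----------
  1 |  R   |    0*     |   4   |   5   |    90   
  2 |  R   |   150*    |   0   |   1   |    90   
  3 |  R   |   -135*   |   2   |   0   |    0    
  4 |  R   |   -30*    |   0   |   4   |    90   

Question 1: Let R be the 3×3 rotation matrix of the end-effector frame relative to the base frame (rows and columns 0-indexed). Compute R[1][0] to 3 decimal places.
0.259

End-effector x-axis (col 0 of R) = (0.8365,0.2588,-0.4830)
R[1][0] = 0.2588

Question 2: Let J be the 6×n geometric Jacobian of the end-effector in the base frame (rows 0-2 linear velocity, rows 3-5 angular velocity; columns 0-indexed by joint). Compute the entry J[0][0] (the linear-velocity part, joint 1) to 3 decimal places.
-1.035

axis z_0 = ẑ; lever o_n−o_0 = (8.4800,1.0353,4.3002)
cross product → J_v[:, 0] = (-1.0353,8.4800,0.0000)
J_ω[:, 0] = z_0
entry J[0][0] = -1.0353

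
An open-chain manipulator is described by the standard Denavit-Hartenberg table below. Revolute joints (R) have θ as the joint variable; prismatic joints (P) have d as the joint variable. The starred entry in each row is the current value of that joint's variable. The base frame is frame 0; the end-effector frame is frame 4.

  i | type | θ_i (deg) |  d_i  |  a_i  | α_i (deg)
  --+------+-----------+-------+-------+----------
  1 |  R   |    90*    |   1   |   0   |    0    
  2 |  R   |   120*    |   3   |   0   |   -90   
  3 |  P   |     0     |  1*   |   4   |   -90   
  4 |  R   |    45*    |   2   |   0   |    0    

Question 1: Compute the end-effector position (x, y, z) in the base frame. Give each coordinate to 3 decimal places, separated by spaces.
after link 1: o_1 = (0.0000, 0.0000, 1.0000)
after link 2: o_2 = (0.0000, 0.0000, 4.0000)
after link 3: o_3 = (-2.9641, -2.8660, 4.0000)
after link 4: o_4 = (-2.9641, -2.8660, 2.0000)

-2.964 -2.866 2.000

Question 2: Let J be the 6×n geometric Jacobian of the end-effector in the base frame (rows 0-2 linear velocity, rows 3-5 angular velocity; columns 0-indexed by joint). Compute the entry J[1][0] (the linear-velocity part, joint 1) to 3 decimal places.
axis z_0 = ẑ; lever o_n−o_0 = (-2.9641,-2.8660,2.0000)
cross product → J_v[:, 0] = (2.8660,-2.9641,0.0000)
J_ω[:, 0] = z_0
entry J[1][0] = -2.9641

-2.964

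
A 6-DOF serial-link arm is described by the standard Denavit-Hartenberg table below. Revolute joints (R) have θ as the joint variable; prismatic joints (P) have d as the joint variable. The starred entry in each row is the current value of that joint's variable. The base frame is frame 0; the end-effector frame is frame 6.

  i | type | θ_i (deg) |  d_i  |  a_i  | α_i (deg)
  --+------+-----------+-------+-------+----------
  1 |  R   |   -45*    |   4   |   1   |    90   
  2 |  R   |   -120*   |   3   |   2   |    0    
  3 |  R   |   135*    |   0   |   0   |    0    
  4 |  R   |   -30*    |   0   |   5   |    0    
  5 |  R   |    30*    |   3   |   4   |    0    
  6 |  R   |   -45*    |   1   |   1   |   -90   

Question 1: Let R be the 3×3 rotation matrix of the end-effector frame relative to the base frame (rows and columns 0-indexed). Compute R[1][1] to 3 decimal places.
0.707

End-effector y-axis (col 1 of R) = (0.7071,0.7071,-0.0000)
R[1][1] = 0.7071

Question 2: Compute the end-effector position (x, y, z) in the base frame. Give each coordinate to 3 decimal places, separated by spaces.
after link 1: o_1 = (0.7071, -0.7071, 4.0000)
after link 2: o_2 = (-2.1213, -2.1213, 2.2679)
after link 3: o_3 = (-2.1213, -2.1213, 2.2679)
after link 4: o_4 = (1.2937, -5.5364, 0.9739)
after link 5: o_5 = (1.9045, -10.3898, 2.0091)
after link 6: o_6 = (1.8097, -11.7092, 1.5091)

1.810 -11.709 1.509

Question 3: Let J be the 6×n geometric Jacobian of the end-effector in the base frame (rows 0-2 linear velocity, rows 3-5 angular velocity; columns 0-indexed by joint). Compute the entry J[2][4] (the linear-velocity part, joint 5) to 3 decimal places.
axis z_4 = (-0.7071,-0.7071,0.0000); lever o_n−o_4 = (0.5160,-6.1729,0.5353)
cross product → J_v[:, 4] = (-0.3785,0.3785,4.7297)
J_ω[:, 4] = z_4
entry J[2][4] = 4.7297

4.730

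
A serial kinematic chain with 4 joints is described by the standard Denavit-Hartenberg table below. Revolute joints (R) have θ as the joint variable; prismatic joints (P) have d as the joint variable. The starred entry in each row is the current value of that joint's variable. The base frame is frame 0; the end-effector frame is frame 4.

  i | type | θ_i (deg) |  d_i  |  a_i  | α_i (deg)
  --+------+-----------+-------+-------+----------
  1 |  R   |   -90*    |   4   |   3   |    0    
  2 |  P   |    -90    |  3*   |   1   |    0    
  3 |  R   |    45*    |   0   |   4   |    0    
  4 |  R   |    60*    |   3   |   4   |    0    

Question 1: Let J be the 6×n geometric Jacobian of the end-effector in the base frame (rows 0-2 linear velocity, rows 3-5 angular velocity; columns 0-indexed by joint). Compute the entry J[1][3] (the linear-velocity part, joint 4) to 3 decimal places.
axis z_3 = (0.0000,0.0000,1.0000); lever o_n−o_3 = (1.0353,-3.8637,3.0000)
cross product → J_v[:, 3] = (3.8637,1.0353,-0.0000)
J_ω[:, 3] = z_3
entry J[1][3] = 1.0353

1.035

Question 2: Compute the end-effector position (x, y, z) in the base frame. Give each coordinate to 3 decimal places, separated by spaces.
after link 1: o_1 = (0.0000, -3.0000, 4.0000)
after link 2: o_2 = (-1.0000, -3.0000, 7.0000)
after link 3: o_3 = (-3.8284, -5.8284, 7.0000)
after link 4: o_4 = (-2.7932, -9.6921, 10.0000)

-2.793 -9.692 10.000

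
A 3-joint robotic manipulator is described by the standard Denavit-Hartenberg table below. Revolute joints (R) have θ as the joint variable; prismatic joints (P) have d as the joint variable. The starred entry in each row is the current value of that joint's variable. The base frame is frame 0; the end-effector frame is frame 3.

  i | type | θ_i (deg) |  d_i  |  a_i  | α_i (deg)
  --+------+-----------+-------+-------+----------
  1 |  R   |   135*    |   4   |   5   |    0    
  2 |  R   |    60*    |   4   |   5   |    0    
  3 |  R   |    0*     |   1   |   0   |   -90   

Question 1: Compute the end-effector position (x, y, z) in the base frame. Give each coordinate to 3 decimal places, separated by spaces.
after link 1: o_1 = (-3.5355, 3.5355, 4.0000)
after link 2: o_2 = (-8.3652, 2.2414, 8.0000)
after link 3: o_3 = (-8.3652, 2.2414, 9.0000)

-8.365 2.241 9.000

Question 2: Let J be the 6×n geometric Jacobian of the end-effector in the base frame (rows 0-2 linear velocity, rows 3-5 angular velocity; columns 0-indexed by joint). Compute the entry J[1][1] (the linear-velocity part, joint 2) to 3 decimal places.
axis z_1 = (0.0000,0.0000,1.0000); lever o_n−o_1 = (-4.8296,-1.2941,5.0000)
cross product → J_v[:, 1] = (1.2941,-4.8296,0.0000)
J_ω[:, 1] = z_1
entry J[1][1] = -4.8296

-4.830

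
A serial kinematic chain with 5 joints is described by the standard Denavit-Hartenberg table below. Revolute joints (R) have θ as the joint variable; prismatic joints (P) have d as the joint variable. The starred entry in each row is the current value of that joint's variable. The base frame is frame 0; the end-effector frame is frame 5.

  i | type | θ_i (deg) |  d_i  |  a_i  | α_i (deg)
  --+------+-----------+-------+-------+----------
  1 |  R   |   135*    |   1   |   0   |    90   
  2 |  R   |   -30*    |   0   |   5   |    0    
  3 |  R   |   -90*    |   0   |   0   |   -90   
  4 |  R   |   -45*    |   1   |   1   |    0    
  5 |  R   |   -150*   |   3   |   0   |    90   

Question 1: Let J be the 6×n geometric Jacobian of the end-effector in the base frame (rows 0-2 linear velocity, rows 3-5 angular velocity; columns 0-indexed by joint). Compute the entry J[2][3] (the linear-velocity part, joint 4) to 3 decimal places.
-0.612

axis z_3 = (-0.6124,0.6124,-0.5000); lever o_n−o_3 = (-1.6995,2.6995,-2.6124)
cross product → J_v[:, 3] = (-0.2500,-0.7500,-0.6124)
J_ω[:, 3] = z_3
entry J[2][3] = -0.6124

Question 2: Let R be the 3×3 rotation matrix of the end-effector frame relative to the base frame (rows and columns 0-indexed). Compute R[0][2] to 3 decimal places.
End-effector z-axis (col 2 of R) = (-0.5915,-0.7745,-0.2241)
R[0][2] = -0.5915

-0.592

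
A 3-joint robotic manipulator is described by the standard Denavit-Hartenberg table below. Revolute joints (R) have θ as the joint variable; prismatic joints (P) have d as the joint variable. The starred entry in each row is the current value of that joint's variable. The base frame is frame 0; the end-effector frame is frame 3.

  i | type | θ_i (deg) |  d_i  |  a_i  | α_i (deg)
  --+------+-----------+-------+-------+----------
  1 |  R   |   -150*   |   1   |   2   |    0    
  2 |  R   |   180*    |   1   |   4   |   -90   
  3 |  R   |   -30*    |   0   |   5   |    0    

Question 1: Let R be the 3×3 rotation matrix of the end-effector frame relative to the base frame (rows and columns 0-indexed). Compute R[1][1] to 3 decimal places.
End-effector y-axis (col 1 of R) = (0.4330,0.2500,-0.8660)
R[1][1] = 0.2500

0.250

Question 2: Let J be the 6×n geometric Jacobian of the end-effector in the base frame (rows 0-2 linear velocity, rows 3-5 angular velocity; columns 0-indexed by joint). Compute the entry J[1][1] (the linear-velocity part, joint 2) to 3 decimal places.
7.214

axis z_1 = (0.0000,0.0000,1.0000); lever o_n−o_1 = (7.2141,4.1651,3.5000)
cross product → J_v[:, 1] = (-4.1651,7.2141,0.0000)
J_ω[:, 1] = z_1
entry J[1][1] = 7.2141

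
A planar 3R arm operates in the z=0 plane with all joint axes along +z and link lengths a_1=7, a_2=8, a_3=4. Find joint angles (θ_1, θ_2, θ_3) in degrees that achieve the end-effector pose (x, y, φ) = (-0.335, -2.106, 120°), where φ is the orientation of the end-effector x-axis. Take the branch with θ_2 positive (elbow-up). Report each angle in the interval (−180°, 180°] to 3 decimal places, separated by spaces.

wrist centre = target − a_3·(cos φ, sin φ) = (1.6650, -5.5701)
cos θ_2 = (33.7983−7²−8²)/(2·7·8) = -0.7072; θ_2 = 135.0042° (elbow-up)
β = atan2(-5.5701,1.6650) = -73.3577°; ψ = atan2(5.6564,1.3427) = 76.6462°
θ_1 = β − ψ = -150.0039°
θ_3 = φ − θ_1 − θ_2 = 134.9997° (wrapped to (-180°,180°])

-150.004 135.004 135.000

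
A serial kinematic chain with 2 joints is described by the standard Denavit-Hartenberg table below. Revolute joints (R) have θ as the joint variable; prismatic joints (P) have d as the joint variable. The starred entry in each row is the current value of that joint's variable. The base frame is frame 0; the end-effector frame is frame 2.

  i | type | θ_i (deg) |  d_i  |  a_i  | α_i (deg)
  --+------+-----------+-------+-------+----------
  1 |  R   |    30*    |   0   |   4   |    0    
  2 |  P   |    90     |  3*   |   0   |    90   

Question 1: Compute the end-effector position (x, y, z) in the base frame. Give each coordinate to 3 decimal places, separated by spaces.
after link 1: o_1 = (3.4641, 2.0000, 0.0000)
after link 2: o_2 = (3.4641, 2.0000, 3.0000)

3.464 2.000 3.000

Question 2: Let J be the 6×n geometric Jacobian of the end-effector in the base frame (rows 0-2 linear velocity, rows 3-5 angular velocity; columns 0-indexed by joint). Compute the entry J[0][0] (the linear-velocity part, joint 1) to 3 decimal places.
-2.000

axis z_0 = ẑ; lever o_n−o_0 = (3.4641,2.0000,3.0000)
cross product → J_v[:, 0] = (-2.0000,3.4641,0.0000)
J_ω[:, 0] = z_0
entry J[0][0] = -2.0000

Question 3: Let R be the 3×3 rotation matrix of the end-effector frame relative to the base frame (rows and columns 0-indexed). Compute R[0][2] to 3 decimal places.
0.866

End-effector z-axis (col 2 of R) = (0.8660,0.5000,0.0000)
R[0][2] = 0.8660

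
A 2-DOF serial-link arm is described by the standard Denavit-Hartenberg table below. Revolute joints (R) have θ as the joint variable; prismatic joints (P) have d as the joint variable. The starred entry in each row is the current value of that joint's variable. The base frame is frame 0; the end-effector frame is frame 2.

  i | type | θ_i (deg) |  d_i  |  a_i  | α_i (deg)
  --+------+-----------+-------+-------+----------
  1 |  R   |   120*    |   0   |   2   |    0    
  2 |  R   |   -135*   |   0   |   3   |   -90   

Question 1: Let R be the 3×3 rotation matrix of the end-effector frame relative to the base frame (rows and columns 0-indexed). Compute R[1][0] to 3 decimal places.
-0.259

End-effector x-axis (col 0 of R) = (0.9659,-0.2588,0.0000)
R[1][0] = -0.2588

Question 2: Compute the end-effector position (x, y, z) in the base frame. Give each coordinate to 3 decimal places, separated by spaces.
1.898 0.956 0.000

after link 1: o_1 = (-1.0000, 1.7321, 0.0000)
after link 2: o_2 = (1.8978, 0.9556, 0.0000)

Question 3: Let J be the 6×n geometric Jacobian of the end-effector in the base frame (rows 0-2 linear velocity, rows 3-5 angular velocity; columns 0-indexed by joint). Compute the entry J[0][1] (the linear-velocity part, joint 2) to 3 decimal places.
0.776

axis z_1 = (0.0000,0.0000,1.0000); lever o_n−o_1 = (2.8978,-0.7765,0.0000)
cross product → J_v[:, 1] = (0.7765,2.8978,-0.0000)
J_ω[:, 1] = z_1
entry J[0][1] = 0.7765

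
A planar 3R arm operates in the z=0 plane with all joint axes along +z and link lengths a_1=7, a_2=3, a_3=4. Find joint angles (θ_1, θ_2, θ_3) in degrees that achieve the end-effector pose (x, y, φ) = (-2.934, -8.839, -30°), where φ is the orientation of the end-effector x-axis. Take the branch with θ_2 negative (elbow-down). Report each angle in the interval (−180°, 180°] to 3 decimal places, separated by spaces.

-120.005 -44.982 134.987

wrist centre = target − a_3·(cos φ, sin φ) = (-6.3981, -6.8390)
cos θ_2 = (87.7076−7²−3²)/(2·7·3) = 0.7073; θ_2 = -44.9824° (elbow-down)
β = atan2(-6.8390,-6.3981) = -133.0923°; ψ = atan2(-2.1207,9.1220) = -13.0876°
θ_1 = β − ψ = -120.0047°
θ_3 = φ − θ_1 − θ_2 = 134.9871° (wrapped to (-180°,180°])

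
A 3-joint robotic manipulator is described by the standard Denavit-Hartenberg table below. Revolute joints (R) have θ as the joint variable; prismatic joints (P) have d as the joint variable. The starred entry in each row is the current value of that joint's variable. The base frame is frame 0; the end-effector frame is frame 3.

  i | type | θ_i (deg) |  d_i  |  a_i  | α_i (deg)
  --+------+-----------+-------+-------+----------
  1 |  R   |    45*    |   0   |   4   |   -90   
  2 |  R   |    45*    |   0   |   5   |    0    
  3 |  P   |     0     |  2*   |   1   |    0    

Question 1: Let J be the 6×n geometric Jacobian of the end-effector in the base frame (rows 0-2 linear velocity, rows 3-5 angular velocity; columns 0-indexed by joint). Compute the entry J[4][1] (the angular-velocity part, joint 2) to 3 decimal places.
axis z_1 = (-0.7071,0.7071,0.0000); lever o_n−o_1 = (1.5858,4.4142,-4.2426)
cross product → J_v[:, 1] = (-3.0000,-3.0000,-4.2426)
J_ω[:, 1] = z_1
entry J[4][1] = 0.7071

0.707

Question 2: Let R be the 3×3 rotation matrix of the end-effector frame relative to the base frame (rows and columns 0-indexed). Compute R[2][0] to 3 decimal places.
End-effector x-axis (col 0 of R) = (0.5000,0.5000,-0.7071)
R[2][0] = -0.7071

-0.707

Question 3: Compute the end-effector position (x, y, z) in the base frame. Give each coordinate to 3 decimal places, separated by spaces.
4.414 7.243 -4.243

after link 1: o_1 = (2.8284, 2.8284, 0.0000)
after link 2: o_2 = (5.3284, 5.3284, -3.5355)
after link 3: o_3 = (4.4142, 7.2426, -4.2426)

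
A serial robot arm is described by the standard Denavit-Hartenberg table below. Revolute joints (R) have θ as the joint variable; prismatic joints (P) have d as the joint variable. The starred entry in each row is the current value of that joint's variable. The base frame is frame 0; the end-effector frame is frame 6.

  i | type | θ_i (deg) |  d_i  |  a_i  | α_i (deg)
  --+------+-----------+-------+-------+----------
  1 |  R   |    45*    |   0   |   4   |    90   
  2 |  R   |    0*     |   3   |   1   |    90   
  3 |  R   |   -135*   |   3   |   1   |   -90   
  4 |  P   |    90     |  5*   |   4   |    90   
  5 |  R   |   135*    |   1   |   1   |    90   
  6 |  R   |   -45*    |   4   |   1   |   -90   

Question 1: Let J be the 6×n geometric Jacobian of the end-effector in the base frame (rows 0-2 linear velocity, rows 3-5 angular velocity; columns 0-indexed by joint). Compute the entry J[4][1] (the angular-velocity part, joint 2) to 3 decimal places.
axis z_1 = (0.7071,-0.7071,0.0000); lever o_n−o_1 = (1.5355,7.6213,2.6213)
cross product → J_v[:, 1] = (-1.8536,-1.8536,6.4749)
J_ω[:, 1] = z_1
entry J[4][1] = -0.7071

-0.707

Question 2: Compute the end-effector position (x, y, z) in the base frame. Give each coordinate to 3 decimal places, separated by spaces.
4.364 10.450 2.621

after link 1: o_1 = (2.8284, 2.8284, 0.0000)
after link 2: o_2 = (5.6569, 1.4142, 0.0000)
after link 3: o_3 = (4.6569, 1.4142, -3.0000)
after link 4: o_4 = (4.6569, 6.4142, 1.0000)
after link 5: o_5 = (3.6569, 7.1213, 0.2929)
after link 6: o_6 = (4.3640, 10.4497, 2.6213)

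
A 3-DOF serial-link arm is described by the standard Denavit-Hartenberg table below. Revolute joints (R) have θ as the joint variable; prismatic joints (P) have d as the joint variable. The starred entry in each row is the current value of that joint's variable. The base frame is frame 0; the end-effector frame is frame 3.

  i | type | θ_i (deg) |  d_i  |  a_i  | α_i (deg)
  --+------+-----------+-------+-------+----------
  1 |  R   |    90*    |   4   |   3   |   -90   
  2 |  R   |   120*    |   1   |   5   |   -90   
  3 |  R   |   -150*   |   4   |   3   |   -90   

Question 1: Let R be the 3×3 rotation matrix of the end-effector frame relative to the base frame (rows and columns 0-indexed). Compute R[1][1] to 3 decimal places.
End-effector y-axis (col 1 of R) = (0.0000,0.8660,-0.5000)
R[1][1] = 0.8660

0.866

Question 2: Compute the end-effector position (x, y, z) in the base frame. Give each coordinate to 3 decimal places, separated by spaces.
after link 1: o_1 = (0.0000, 3.0000, 4.0000)
after link 2: o_2 = (-1.0000, 0.5000, -0.3301)
after link 3: o_3 = (-2.5000, -1.6651, 3.9199)

-2.500 -1.665 3.920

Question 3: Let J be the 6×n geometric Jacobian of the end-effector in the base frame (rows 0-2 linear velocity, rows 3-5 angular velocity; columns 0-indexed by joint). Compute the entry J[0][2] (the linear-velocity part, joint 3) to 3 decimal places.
-2.598

axis z_2 = (-0.0000,-0.8660,0.5000); lever o_n−o_2 = (-1.5000,-2.1651,4.2500)
cross product → J_v[:, 2] = (-2.5981,-0.7500,-1.2990)
J_ω[:, 2] = z_2
entry J[0][2] = -2.5981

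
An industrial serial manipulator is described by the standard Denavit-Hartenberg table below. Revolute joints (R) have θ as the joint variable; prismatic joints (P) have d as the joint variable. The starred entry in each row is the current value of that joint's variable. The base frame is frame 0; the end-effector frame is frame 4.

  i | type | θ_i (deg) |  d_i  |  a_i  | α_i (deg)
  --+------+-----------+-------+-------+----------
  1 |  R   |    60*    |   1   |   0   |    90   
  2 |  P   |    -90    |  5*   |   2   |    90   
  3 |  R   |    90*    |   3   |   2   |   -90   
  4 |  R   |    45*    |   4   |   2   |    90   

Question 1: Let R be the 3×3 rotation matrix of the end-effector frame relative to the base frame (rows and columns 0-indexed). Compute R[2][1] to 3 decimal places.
End-effector y-axis (col 1 of R) = (-0.0000,-0.0000,1.0000)
R[2][1] = 1.0000

1.000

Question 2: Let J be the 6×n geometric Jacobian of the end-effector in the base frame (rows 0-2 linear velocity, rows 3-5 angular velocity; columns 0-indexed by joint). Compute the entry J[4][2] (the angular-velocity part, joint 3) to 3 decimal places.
axis z_2 = (-0.5000,-0.8660,-0.0000); lever o_n−o_2 = (2.1639,-3.0804,4.0000)
cross product → J_v[:, 2] = (-3.4641,2.0000,3.4142)
J_ω[:, 2] = z_2
entry J[4][2] = -0.8660

-0.866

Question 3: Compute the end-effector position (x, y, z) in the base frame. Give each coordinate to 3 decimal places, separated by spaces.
after link 1: o_1 = (0.0000, 0.0000, 1.0000)
after link 2: o_2 = (4.3301, -2.5000, -1.0000)
after link 3: o_3 = (4.5622, -6.0981, -1.0000)
after link 4: o_4 = (6.4940, -5.5804, 3.0000)

6.494 -5.580 3.000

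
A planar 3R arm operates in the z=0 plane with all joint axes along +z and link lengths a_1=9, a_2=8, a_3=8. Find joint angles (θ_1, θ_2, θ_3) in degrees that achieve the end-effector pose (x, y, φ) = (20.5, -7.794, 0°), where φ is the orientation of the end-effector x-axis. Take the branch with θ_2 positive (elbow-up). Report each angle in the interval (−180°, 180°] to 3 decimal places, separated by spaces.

-60.000 60.002 -0.002

wrist centre = target − a_3·(cos φ, sin φ) = (12.5000, -7.7940)
cos θ_2 = (216.9964−9²−8²)/(2·9·8) = 0.5000; θ_2 = 60.0016° (elbow-up)
β = atan2(-7.7940,12.5000) = -31.9444°; ψ = atan2(6.9283,12.9998) = 28.0556°
θ_1 = β − ψ = -60.0000°
θ_3 = φ − θ_1 − θ_2 = -0.0016° (wrapped to (-180°,180°])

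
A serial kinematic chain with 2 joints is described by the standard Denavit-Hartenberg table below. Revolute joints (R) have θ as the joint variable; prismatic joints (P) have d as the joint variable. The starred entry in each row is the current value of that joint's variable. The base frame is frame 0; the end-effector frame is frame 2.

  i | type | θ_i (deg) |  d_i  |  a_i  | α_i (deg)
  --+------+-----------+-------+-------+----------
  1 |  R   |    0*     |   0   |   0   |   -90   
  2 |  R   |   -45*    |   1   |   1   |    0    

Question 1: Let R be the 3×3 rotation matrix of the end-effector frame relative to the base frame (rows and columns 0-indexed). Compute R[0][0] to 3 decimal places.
End-effector x-axis (col 0 of R) = (0.7071,-0.0000,0.7071)
R[0][0] = 0.7071

0.707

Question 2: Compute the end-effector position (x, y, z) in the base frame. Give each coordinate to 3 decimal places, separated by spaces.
after link 1: o_1 = (0.0000, 0.0000, 0.0000)
after link 2: o_2 = (0.7071, 1.0000, 0.7071)

0.707 1.000 0.707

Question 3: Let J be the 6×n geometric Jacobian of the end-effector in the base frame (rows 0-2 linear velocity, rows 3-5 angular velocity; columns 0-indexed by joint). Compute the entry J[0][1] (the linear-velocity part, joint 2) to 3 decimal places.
0.707

axis z_1 = (0.0000,1.0000,0.0000); lever o_n−o_1 = (0.7071,1.0000,0.7071)
cross product → J_v[:, 1] = (0.7071,0.0000,-0.7071)
J_ω[:, 1] = z_1
entry J[0][1] = 0.7071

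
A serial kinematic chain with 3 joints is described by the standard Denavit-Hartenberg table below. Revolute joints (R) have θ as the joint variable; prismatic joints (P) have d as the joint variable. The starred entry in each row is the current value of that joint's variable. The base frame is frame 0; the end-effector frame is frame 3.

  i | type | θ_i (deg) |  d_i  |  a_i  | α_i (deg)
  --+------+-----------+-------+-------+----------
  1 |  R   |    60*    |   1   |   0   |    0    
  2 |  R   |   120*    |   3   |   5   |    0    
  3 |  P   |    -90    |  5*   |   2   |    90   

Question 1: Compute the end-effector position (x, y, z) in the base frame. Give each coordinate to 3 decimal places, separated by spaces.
-5.000 2.000 9.000

after link 1: o_1 = (0.0000, 0.0000, 1.0000)
after link 2: o_2 = (-5.0000, 0.0000, 4.0000)
after link 3: o_3 = (-5.0000, 2.0000, 9.0000)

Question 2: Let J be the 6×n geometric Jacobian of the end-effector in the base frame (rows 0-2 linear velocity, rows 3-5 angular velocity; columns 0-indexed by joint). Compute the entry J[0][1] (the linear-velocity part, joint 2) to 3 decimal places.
axis z_1 = (0.0000,0.0000,1.0000); lever o_n−o_1 = (-5.0000,2.0000,8.0000)
cross product → J_v[:, 1] = (-2.0000,-5.0000,0.0000)
J_ω[:, 1] = z_1
entry J[0][1] = -2.0000

-2.000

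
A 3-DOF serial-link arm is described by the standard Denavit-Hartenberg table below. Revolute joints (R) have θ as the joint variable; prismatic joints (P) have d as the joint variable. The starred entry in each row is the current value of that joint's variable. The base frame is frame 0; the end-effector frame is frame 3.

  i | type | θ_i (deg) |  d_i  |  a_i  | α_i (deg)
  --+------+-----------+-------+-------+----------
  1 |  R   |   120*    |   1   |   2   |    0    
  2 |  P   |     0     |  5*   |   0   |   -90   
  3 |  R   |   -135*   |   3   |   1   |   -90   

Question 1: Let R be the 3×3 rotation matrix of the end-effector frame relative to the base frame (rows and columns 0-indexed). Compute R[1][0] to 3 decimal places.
-0.612

End-effector x-axis (col 0 of R) = (0.3536,-0.6124,0.7071)
R[1][0] = -0.6124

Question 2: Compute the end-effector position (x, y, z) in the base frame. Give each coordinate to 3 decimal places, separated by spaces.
after link 1: o_1 = (-1.0000, 1.7321, 1.0000)
after link 2: o_2 = (-1.0000, 1.7321, 6.0000)
after link 3: o_3 = (-3.2445, -0.3803, 6.7071)

-3.245 -0.380 6.707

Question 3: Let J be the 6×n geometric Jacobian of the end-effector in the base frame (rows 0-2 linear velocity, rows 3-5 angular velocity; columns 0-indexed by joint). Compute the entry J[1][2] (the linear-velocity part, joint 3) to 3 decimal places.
axis z_2 = (-0.8660,-0.5000,0.0000); lever o_n−o_2 = (-2.2445,-2.1124,0.7071)
cross product → J_v[:, 2] = (-0.3536,0.6124,0.7071)
J_ω[:, 2] = z_2
entry J[1][2] = 0.6124

0.612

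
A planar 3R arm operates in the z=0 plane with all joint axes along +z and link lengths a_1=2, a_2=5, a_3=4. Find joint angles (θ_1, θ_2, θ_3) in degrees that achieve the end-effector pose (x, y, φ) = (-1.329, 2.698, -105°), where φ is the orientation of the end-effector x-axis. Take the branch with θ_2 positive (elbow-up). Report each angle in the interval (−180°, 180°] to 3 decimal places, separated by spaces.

59.997 45.000 150.003

wrist centre = target − a_3·(cos φ, sin φ) = (-0.2937, 6.5617)
cos θ_2 = (43.1422−2²−5²)/(2·2·5) = 0.7071; θ_2 = 44.9996° (elbow-up)
β = atan2(6.5617,-0.2937) = 92.5630°; ψ = atan2(3.5355,5.5356) = 32.5660°
θ_1 = β − ψ = 59.9970°
θ_3 = φ − θ_1 − θ_2 = 150.0033° (wrapped to (-180°,180°])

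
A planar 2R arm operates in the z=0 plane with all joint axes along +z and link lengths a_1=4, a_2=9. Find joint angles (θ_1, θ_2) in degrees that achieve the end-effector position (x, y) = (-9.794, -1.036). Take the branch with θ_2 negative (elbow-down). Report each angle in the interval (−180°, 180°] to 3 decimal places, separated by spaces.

-107.921 -90.003

cos θ_2 = (96.9957−4²−9²)/(2·4·9) = -0.0001; θ_2 = -90.0034° (elbow-down)
β = atan2(-1.0360,-9.7940) = -173.9618°; ψ = atan2(-9.0000,3.9995) = -66.0403°
θ_1 = β − ψ = -107.9214°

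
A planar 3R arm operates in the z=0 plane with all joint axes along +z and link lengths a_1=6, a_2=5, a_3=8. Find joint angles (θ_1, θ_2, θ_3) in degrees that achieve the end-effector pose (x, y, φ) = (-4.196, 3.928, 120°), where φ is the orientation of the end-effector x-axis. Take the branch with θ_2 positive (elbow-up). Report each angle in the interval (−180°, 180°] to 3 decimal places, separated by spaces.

wrist centre = target − a_3·(cos φ, sin φ) = (-0.1960, -3.0002)
cos θ_2 = (9.0396−6²−5²)/(2·6·5) = -0.8660; θ_2 = 149.9978° (elbow-up)
β = atan2(-3.0002,-0.1960) = -93.7378°; ψ = atan2(2.5002,1.6700) = 56.2593°
θ_1 = β − ψ = -149.9971°
θ_3 = φ − θ_1 − θ_2 = 119.9993° (wrapped to (-180°,180°])

-149.997 149.998 119.999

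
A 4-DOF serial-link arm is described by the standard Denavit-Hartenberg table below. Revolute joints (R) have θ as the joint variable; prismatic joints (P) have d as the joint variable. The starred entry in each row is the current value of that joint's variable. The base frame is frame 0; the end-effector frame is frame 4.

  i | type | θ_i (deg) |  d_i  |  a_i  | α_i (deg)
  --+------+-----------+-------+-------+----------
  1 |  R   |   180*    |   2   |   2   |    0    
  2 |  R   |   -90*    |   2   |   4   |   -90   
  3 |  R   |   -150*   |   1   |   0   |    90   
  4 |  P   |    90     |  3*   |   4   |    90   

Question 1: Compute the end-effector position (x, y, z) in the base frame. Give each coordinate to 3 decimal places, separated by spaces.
after link 1: o_1 = (-2.0000, 0.0000, 2.0000)
after link 2: o_2 = (-2.0000, 4.0000, 4.0000)
after link 3: o_3 = (-3.0000, 4.0000, 4.0000)
after link 4: o_4 = (-7.0000, 2.5000, 1.4019)

-7.000 2.500 1.402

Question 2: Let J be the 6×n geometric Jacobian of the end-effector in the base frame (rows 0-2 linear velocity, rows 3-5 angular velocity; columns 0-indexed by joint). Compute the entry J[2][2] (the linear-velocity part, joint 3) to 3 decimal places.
1.500

axis z_2 = (-1.0000,0.0000,0.0000); lever o_n−o_2 = (-5.0000,-1.5000,-2.5981)
cross product → J_v[:, 2] = (-0.0000,-2.5981,1.5000)
J_ω[:, 2] = z_2
entry J[2][2] = 1.5000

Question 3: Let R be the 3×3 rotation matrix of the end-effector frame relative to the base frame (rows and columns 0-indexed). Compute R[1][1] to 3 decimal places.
End-effector y-axis (col 1 of R) = (-0.0000,-0.5000,-0.8660)
R[1][1] = -0.5000

-0.500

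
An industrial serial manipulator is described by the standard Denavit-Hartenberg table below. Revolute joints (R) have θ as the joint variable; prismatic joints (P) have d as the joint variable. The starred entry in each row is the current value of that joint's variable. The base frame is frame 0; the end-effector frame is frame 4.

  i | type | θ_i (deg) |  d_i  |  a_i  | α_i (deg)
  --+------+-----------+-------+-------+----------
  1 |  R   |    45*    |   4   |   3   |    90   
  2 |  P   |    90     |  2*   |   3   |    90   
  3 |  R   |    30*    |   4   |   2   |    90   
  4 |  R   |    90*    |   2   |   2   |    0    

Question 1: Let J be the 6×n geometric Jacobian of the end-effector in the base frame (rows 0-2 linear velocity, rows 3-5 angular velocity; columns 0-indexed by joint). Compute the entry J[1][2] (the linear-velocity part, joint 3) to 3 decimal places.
-1.932

axis z_2 = (0.7071,0.7071,-0.0000); lever o_n−o_2 = (3.7250,4.7603,2.7321)
cross product → J_v[:, 2] = (1.9319,-1.9319,0.7321)
J_ω[:, 2] = z_2
entry J[1][2] = -1.9319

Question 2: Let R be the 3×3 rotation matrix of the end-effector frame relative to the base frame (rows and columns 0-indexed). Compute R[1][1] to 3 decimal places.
0.354

End-effector y-axis (col 1 of R) = (-0.3536,0.3536,-0.8660)
R[1][1] = 0.3536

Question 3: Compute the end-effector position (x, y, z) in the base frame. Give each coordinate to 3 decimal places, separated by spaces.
7.261 5.467 9.732

after link 1: o_1 = (2.1213, 2.1213, 4.0000)
after link 2: o_2 = (3.5355, 0.7071, 7.0000)
after link 3: o_3 = (7.0711, 2.8284, 8.7321)
after link 4: o_4 = (7.2605, 5.4674, 9.7321)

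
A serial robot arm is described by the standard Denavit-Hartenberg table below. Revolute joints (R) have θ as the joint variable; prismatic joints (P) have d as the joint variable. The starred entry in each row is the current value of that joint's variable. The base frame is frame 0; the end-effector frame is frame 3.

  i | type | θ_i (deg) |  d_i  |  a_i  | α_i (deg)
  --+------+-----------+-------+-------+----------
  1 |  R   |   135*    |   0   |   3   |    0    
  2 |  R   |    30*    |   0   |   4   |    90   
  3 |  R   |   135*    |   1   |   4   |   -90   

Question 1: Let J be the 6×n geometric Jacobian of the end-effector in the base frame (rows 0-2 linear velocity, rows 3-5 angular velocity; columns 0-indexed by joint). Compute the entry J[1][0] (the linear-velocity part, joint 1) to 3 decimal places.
axis z_0 = ẑ; lever o_n−o_0 = (-2.9942,3.3905,2.8284)
cross product → J_v[:, 0] = (-3.3905,-2.9942,0.0000)
J_ω[:, 0] = z_0
entry J[1][0] = -2.9942

-2.994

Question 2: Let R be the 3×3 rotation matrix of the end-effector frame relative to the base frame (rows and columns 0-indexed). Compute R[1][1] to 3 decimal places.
End-effector y-axis (col 1 of R) = (-0.2588,-0.9659,-0.0000)
R[1][1] = -0.9659

-0.966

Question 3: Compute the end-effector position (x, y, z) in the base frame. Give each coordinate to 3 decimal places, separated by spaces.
-2.994 3.390 2.828

after link 1: o_1 = (-2.1213, 2.1213, 0.0000)
after link 2: o_2 = (-5.9850, 3.1566, 0.0000)
after link 3: o_3 = (-2.9942, 3.3905, 2.8284)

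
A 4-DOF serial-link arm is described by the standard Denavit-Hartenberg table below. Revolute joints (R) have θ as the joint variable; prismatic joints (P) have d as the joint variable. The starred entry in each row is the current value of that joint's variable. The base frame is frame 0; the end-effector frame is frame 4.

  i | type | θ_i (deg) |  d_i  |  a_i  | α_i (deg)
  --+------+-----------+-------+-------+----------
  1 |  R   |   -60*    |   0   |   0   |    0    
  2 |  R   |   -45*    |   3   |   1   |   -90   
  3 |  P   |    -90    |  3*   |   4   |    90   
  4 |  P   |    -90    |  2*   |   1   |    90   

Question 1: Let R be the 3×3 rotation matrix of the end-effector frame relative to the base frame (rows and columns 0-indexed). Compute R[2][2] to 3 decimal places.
-1.000

End-effector z-axis (col 2 of R) = (0.0000,0.0000,-1.0000)
R[2][2] = -1.0000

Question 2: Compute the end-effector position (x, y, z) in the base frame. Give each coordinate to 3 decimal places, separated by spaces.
2.191 0.448 7.000

after link 1: o_1 = (0.0000, 0.0000, 0.0000)
after link 2: o_2 = (-0.2588, -0.9659, 3.0000)
after link 3: o_3 = (2.6390, -1.7424, 7.0000)
after link 4: o_4 = (2.1907, 0.4483, 7.0000)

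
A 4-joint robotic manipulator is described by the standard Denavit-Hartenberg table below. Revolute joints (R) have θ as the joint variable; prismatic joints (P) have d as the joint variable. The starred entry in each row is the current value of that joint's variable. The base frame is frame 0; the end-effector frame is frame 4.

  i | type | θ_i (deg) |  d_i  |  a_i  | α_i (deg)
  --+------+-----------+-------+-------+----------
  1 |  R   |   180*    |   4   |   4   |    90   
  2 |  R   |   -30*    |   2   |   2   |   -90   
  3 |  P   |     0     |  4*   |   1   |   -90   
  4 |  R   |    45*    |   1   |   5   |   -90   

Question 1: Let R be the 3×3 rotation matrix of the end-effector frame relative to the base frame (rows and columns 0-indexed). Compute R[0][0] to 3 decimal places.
End-effector x-axis (col 0 of R) = (-0.2588,0.0000,-0.9659)
R[0][0] = -0.2588

-0.259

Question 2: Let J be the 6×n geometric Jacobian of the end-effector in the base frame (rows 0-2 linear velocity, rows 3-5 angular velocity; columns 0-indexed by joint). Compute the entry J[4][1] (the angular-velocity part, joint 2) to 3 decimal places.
axis z_1 = (0.0000,1.0000,0.0000); lever o_n−o_1 = (-5.8922,1.0000,-2.8655)
cross product → J_v[:, 1] = (-2.8655,-0.0000,5.8922)
J_ω[:, 1] = z_1
entry J[4][1] = 1.0000

1.000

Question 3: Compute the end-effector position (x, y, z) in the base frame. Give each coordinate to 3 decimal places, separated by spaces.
-9.892 1.000 1.134

after link 1: o_1 = (-4.0000, 0.0000, 4.0000)
after link 2: o_2 = (-5.7321, 2.0000, 3.0000)
after link 3: o_3 = (-8.5981, 2.0000, 5.9641)
after link 4: o_4 = (-9.8922, 1.0000, 1.1345)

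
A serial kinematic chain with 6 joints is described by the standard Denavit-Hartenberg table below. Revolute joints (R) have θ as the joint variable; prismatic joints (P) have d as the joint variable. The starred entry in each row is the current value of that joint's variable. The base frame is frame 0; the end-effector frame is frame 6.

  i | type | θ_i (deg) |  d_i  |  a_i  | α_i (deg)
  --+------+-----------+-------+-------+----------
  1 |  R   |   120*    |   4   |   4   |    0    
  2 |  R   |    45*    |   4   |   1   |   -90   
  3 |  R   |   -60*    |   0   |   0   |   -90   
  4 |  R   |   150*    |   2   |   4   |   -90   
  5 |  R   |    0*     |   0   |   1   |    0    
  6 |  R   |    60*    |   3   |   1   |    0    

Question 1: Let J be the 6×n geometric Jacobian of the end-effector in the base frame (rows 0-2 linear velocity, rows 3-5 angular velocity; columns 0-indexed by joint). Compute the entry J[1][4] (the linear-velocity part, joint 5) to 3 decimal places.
axis z_4 = (0.0173,-0.9012,-0.4330); lever o_n−o_4 = (1.5980,-2.3414,-1.9910)
cross product → J_v[:, 4] = (0.7805,-0.6574,1.3995)
J_ω[:, 4] = z_4
entry J[1][4] = -0.6574

-0.657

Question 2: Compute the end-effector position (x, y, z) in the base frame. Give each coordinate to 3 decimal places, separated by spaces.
-0.850 3.313 2.009

after link 1: o_1 = (-2.0000, 3.4641, 4.0000)
after link 2: o_2 = (-2.9659, 3.7229, 8.0000)
after link 3: o_3 = (-2.9659, 3.7229, 8.0000)
after link 4: o_4 = (-2.4483, 5.6548, 4.0000)
after link 5: o_5 = (-1.9006, 6.0257, 3.2500)
after link 6: o_6 = (-0.8503, 3.3133, 2.0090)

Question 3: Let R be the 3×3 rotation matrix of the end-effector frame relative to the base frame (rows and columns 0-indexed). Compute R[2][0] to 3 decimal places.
0.058

End-effector x-axis (col 0 of R) = (0.9983,-0.0087,0.0580)
R[2][0] = 0.0580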